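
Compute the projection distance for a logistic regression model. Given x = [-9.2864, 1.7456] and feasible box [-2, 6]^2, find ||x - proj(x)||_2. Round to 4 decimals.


Project each component onto [-2, 6].
clip(-9.2864) = -2.0, clip(1.7456) = 1.7456
Projection = [-2.0, 1.7456]
Squared diffs: [53.0916, 0.0]
Distance = sqrt(53.0916) = 7.2864


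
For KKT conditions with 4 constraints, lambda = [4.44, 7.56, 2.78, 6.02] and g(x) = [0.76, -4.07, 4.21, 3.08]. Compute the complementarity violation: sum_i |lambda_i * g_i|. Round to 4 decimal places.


KKT complementary slackness check:
lambda_1 * g_1 = 4.44 * 0.76 = 3.3744
lambda_2 * g_2 = 7.56 * -4.07 = -30.7692
lambda_3 * g_3 = 2.78 * 4.21 = 11.7038
lambda_4 * g_4 = 6.02 * 3.08 = 18.5416
Total violation = 3.3744 + 30.7692 + 11.7038 + 18.5416 = 64.389


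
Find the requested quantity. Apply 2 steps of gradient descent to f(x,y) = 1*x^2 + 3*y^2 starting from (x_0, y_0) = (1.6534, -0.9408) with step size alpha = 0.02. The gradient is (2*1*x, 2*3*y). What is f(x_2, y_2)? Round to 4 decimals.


Gradient descent on f(x,y) = 1*x^2 + 3*y^2.
Starting point: (1.6534, -0.9408), alpha = 0.02
Step 1: grad_x = 2*1*1.6534 = 3.3068, grad_y = 2*3*-0.9408 = -5.6448
  x_1 = 1.6534 - 0.02*3.3068 = 1.5873
  y_1 = -0.9408 - 0.02*-5.6448 = -0.8279
Step 2: grad_x = 2*1*1.5873 = 3.1745, grad_y = 2*3*-0.8279 = -4.9674
  x_2 = 1.5873 - 0.02*3.1745 = 1.5238
  y_2 = -0.8279 - 0.02*-4.9674 = -0.7286
f(1.5238, -0.7286) = 1*1.5238^2 + 3*(-0.7286)^2 = 3.9143


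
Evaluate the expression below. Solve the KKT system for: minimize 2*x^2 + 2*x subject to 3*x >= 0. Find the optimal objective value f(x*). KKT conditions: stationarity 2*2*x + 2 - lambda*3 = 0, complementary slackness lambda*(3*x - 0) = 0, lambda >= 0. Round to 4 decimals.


Step 1: Try lambda = 0 (constraint inactive).
x_unc = -2/(2*2) = -0.5
Check: 3*-0.5 = -1.5 < 0 -- violated!
Step 2: Constraint must be active: 3*x = 0
x* = 0/3 = 0.0
lambda = (2*2*0.0 + 2)/3 = 0.6667
Step 3: Compute optimal value.
f(x*) = 2*0.0^2 + 2*0.0 = 0.0


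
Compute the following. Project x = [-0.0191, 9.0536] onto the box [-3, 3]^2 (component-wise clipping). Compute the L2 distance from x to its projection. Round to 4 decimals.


Project each component onto [-3, 3].
clip(-0.0191) = -0.0191, clip(9.0536) = 3.0
Projection = [-0.0191, 3.0]
Squared diffs: [0.0, 36.6461]
Distance = sqrt(36.6461) = 6.0536


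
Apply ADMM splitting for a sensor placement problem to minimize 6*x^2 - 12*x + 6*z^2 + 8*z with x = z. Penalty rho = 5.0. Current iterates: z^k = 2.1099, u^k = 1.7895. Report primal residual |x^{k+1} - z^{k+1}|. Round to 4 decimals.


ADMM iteration with rho = 5.0, z^k = 2.1099, u^k = 1.7895
Step 1: x-update.
Minimize 6*x^2 - 12*x + (5.0/2)*(x - 2.1099 + 1.7895)^2
FOC: (2*6 + 5.0)*x = 12 + 5.0*(2.1099 - 1.7895)
x^{k+1} = 0.8001
Step 2: z-update.
Minimize 6*z^2 + 8*z + (5.0/2)*(0.8001 - z + 1.7895)^2
FOC: (2*6 + 5.0)*z = -8 + 5.0*(0.8001 + 1.7895)
z^{k+1} = 0.2911
Step 3: u-update.
u^{k+1} = 1.7895 + 0.8001 - 0.2911 = 2.2986
Step 4: Primal residual = |0.8001 - 0.2911| = 0.5091


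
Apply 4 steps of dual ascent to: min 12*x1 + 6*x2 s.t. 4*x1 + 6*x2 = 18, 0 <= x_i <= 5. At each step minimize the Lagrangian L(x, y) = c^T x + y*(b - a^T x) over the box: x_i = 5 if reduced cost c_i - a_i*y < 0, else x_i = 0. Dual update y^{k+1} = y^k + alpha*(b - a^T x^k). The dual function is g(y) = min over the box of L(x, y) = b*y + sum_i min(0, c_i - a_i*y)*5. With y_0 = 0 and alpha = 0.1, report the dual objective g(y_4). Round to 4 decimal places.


Dual ascent for LP: min 12*x1 + 6*x2, 4*x1 + 6*x2 = 18, 0 <= x_i <= 5
Step 1: y^k = 0.0, reduced costs: (12.0, 6.0)
  x^k = (0.0, 0.0), subgradient = b - a^T x = 18.0
  y^{k+1} = 0.0 + 0.1*18.0 = 1.8
Step 2: y^k = 1.8, reduced costs: (4.8, -4.8)
  x^k = (0.0, 5.0), subgradient = b - a^T x = -12.0
  y^{k+1} = 1.8 + 0.1*-12.0 = 0.6
Step 3: y^k = 0.6, reduced costs: (9.6, 2.4)
  x^k = (0.0, 0.0), subgradient = b - a^T x = 18.0
  y^{k+1} = 0.6 + 0.1*18.0 = 2.4
Step 4: y^k = 2.4, reduced costs: (2.4, -8.4)
  x^k = (0.0, 5.0), subgradient = b - a^T x = -12.0
  y^{k+1} = 2.4 + 0.1*-12.0 = 1.2
Dual objective at y_4 = 1.2: reduced costs (7.2, -1.2), box minimizer x = (0.0, 5.0)
g(y_4) = b*y + (c1 - a1*y)*x1 + (c2 - a2*y)*x2 = 18*1.2 + 7.2*0.0 + (-1.2)*5.0 = 21.6 + 0.0 - 6.0 = 15.6


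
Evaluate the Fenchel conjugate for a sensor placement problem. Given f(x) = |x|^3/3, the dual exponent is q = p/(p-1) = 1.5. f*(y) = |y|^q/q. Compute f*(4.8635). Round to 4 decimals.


The conjugate exponent q satisfies 1/p + 1/q = 1.
p = 3, so q = 3/(3 - 1) = 1.5
|y|^q = 4.8635^1.5 = 10.7256
f*(4.8635) = 10.7256 / 1.5 = 7.1504


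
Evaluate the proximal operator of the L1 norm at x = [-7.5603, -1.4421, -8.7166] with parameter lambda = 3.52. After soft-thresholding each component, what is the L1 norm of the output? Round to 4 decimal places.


Soft-thresholding with lambda = 3.52:
prox(-7.5603) = sign(-7.5603)*max(|-7.5603| - 3.52, 0) = -4.0403
prox(-1.4421) = sign(-1.4421)*max(|-1.4421| - 3.52, 0) = 0.0
prox(-8.7166) = sign(-8.7166)*max(|-8.7166| - 3.52, 0) = -5.1966
prox(x) = [-4.0403, 0.0, -5.1966]
||prox(x)||_1 = 4.0403 + 0.0 + 5.1966 = 9.2369


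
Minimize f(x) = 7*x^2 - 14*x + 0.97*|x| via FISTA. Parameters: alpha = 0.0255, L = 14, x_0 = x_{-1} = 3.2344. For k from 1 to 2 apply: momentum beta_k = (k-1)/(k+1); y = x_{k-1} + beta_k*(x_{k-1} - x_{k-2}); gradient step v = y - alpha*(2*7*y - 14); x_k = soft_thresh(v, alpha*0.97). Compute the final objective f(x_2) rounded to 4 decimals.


FISTA on f(x) = 7*x^2 - 14*x + 0.97*|x|
L = 14, alpha = 0.0255
Iteration 1: beta = 0.0, y = 3.2344 + 0.0*(3.2344 - 3.2344) = 3.2344
  grad(y) = 31.2816, v = y - alpha*grad = 2.4367
  prox(v) = soft_thresh(2.4367, 0.0247) = 2.412
Iteration 2: beta = 0.3333, y = 2.412 + 0.3333*(2.412 - 3.2344) = 2.1378
  grad(y) = 15.9298, v = y - alpha*grad = 1.7316
  prox(v) = soft_thresh(1.7316, 0.0247) = 1.7069
f(x_2) = 7*1.7069^2 - 14*1.7069 + 0.97*|1.7069| = -1.8464


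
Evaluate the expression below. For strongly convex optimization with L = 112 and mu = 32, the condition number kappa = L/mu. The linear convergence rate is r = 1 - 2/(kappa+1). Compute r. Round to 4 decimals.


Step 1: Compute the condition number.
kappa = L/mu = 112/32 = 3.5
Step 2: Compute the convergence rate.
r = 1 - 2/(kappa + 1) = 1 - 2*mu/(L + mu) = (L - mu)/(L + mu) = 80/144 = 0.5556


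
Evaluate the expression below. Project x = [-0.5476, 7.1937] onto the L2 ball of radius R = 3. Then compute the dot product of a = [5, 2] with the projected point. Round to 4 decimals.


Step 1: Compute ||x|| (intermediates to 6 decimals).
||x|| = sqrt((-0.5476)^2 + 7.1937^2) = 7.214512
Step 2: Project.
Since ||x|| > R, scale = R/||x|| = 3/7.214512 = 0.415829, proj(x) = scale * x
proj(x) = [-0.227708, 2.991349]
Step 3: Dot product.
a^T * proj(x) = 5*(-0.227708) + 2*2.991349 = 4.8442


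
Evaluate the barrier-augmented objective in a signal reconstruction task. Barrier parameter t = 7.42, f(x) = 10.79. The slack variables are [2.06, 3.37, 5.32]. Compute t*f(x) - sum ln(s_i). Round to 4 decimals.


Step 1: Compute log-barrier.
ln values: [0.7227, 1.2149, 1.6715]
phi = -(0.7227 + 1.2149 + 1.6715) = -3.6091
Step 2: Compute augmented objective.
t*f(x) = 7.42*10.79 = 80.0618
Total = 80.0618 - 3.6091 = 76.4527


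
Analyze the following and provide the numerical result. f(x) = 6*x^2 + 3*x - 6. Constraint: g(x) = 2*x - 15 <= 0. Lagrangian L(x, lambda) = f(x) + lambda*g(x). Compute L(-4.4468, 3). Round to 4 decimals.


Step 1: Evaluate f(x).
f(-4.4468) = 6*(-4.4468)^2 + 3*(-4.4468) - 6 = 99.3038
Step 2: Evaluate g(x).
g(-4.4468) = 2*-4.4468 - 15 = -23.8936
Step 3: Compute Lagrangian.
L = 99.3038 + 3*-23.8936 = 27.623


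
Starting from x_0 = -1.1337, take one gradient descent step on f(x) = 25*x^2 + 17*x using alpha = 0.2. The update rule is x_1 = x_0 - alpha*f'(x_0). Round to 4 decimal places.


We compute the gradient at x_0 and apply the update.
f'(x) = 50*x + 17
f'(-1.1337) = 50*-1.1337 + 17 = -39.685
x_1 = -1.1337 - 0.2*-39.685 = 6.8033


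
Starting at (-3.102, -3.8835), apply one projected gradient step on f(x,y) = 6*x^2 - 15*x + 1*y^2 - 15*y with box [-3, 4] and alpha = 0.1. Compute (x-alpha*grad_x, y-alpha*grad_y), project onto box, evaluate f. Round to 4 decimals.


Step 1: Compute gradient at (-3.102, -3.8835).
grad_x = 2*6*-3.102 - 15 = -52.224
grad_y = 2*1*-3.8835 - 15 = -22.767
Step 2: Gradient step.
x_raw = -3.102 - 0.1*-52.224 = 2.1204
y_raw = -3.8835 - 0.1*-22.767 = -1.6068
Step 3: Project onto [-3, 4].
x_proj = clip(2.1204) = 2.1204
y_proj = clip(-1.6068) = -1.6068
Step 4: Evaluate f.
f(2.1204, -1.6068) = 21.8544


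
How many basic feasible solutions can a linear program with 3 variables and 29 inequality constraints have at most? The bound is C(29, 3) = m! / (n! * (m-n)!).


Each vertex corresponds to some choice of n active constraints out of m, so the number of vertices is at most C(m, n) = m! / (n!(m-n)!).
m = 29, n = 3
Numerator: 29 * 28 * 27
Denominator: 3! = 6
C(29, 3) = 3654


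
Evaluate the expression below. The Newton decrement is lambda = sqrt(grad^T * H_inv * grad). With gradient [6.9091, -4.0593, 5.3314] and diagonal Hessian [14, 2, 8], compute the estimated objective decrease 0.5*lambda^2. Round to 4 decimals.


Step 1: H is diagonal, so H^(-1) * g = [0.4935, -2.0297, 0.6664].
Step 2: g^T H^(-1) g = sum_i g_i^2 / H_ii
  = (6.9091)^2/14 + (-4.0593)^2/2 + (5.3314)^2/8
  = 3.4097 + 8.239 + 3.553 = 15.2016
Step 3: Objective decrease = 0.5 * g^T H^(-1) g = 7.6008


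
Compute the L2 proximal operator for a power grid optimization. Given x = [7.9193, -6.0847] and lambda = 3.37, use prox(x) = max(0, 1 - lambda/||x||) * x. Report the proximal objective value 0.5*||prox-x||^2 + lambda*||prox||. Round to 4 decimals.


Step 1: Compute ||x||.
||x|| = 9.9869
Step 2: Compute scaling factor.
scale = max(0, 1 - 3.37/9.9869) = 0.6626
Step 3: prox(x) = [5.247, -4.0315]
||prox(x)|| = 6.6169
Step 4: Proximal objective.
0.5*||prox-x||^2 = 5.6785
lambda*||prox|| = 22.299
Total = 27.9775


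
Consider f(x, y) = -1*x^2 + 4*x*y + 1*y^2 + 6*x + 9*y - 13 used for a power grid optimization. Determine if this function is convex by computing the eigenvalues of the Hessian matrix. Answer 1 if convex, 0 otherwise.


The Hessian of f(x,y) = -1*x^2 + 4*x*y + 1*y^2 + 6*x + 9*y - 13 is:
H = [[-2, 4], [4, 2]]
Trace = -2 + 2 = 0
Determinant = -2*2 - (4)^2 = -20
Discriminant = (0)^2 - 4*-20 = 80.0
Eigenvalues: lambda_1 = -4.4721, lambda_2 = 4.4721
The function is not convex.

0


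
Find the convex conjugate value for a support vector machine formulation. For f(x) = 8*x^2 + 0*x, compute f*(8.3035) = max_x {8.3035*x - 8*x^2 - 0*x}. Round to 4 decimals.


f*(y) = sup_x {y*x - a*x^2 - b*x} = sup_x {(y-b)*x - a*x^2}
FOC: (y - b) - 2a*x = 0 => x* = (y - b)/(2a)
x* = (8.3035 - 0)/(2*8) = 0.519
f*(8.3035) = (y-b)^2/(4a) = (8.3035 - 0)^2/(4*8)
= 68.9481/32 = 2.1546


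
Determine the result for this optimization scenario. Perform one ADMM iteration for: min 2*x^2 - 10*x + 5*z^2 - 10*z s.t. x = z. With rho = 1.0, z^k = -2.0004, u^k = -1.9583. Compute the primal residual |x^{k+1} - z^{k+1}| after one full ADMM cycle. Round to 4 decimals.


ADMM iteration with rho = 1.0, z^k = -2.0004, u^k = -1.9583
Step 1: x-update.
Minimize 2*x^2 - 10*x + (1.0/2)*(x + 2.0004 - 1.9583)^2
FOC: (2*2 + 1.0)*x = 10 + 1.0*(-2.0004 + 1.9583)
x^{k+1} = 1.9916
Step 2: z-update.
Minimize 5*z^2 - 10*z + (1.0/2)*(1.9916 - z - 1.9583)^2
FOC: (2*5 + 1.0)*z = 10 + 1.0*(1.9916 - 1.9583)
z^{k+1} = 0.9121
Step 3: u-update.
u^{k+1} = -1.9583 + 1.9916 - 0.9121 = -0.8788
Step 4: Primal residual = |1.9916 - 0.9121| = 1.0795


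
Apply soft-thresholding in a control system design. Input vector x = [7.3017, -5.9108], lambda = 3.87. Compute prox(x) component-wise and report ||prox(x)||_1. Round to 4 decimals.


Soft-thresholding with lambda = 3.87:
prox(7.3017) = sign(7.3017)*max(|7.3017| - 3.87, 0) = 3.4317
prox(-5.9108) = sign(-5.9108)*max(|-5.9108| - 3.87, 0) = -2.0408
prox(x) = [3.4317, -2.0408]
||prox(x)||_1 = 3.4317 + 2.0408 = 5.4725


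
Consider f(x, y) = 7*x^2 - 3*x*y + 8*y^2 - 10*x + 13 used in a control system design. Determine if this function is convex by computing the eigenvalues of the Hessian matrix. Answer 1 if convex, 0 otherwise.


The Hessian of f(x,y) = 7*x^2 - 3*x*y + 8*y^2 - 10*x + 13 is:
H = [[14, -3], [-3, 16]]
Trace = 14 + 16 = 30
Determinant = 14*16 - (-3)^2 = 215
Discriminant = (30)^2 - 4*215 = 40.0
Eigenvalues: lambda_1 = 11.8377, lambda_2 = 18.1623
The function is convex.

1


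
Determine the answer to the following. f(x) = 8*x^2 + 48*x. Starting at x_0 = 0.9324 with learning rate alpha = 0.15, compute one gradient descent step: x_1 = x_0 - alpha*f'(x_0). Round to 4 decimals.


We compute the gradient at x_0 and apply the update.
f'(x) = 16*x + 48
f'(0.9324) = 16*0.9324 + 48 = 62.9184
x_1 = 0.9324 - 0.15*62.9184 = -8.5054


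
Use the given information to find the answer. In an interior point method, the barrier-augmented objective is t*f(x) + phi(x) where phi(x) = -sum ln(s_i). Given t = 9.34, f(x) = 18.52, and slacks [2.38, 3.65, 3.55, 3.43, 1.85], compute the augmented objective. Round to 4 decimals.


Step 1: Compute log-barrier.
ln values: [0.8671, 1.2947, 1.2669, 1.2326, 0.6152]
phi = -(0.8671 + 1.2947 + 1.2669 + 1.2326 + 0.6152) = -5.2765
Step 2: Compute augmented objective.
t*f(x) = 9.34*18.52 = 172.9768
Total = 172.9768 - 5.2765 = 167.7003


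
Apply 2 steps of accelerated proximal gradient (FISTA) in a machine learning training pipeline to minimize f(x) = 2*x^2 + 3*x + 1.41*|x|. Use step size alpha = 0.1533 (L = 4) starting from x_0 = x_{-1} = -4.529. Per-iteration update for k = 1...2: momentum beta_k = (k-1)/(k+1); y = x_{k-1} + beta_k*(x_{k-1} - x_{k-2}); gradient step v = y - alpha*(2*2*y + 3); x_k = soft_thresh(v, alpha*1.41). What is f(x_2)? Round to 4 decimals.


FISTA on f(x) = 2*x^2 + 3*x + 1.41*|x|
L = 4, alpha = 0.1533
Iteration 1: beta = 0.0, y = -4.529 + 0.0*(-4.529 + 4.529) = -4.529
  grad(y) = -15.116, v = y - alpha*grad = -2.2117
  prox(v) = soft_thresh(-2.2117, 0.2162) = -1.9956
Iteration 2: beta = 0.3333, y = -1.9956 + 0.3333*(-1.9956 + 4.529) = -1.1511
  grad(y) = -1.6043, v = y - alpha*grad = -0.9051
  prox(v) = soft_thresh(-0.9051, 0.2162) = -0.689
f(x_2) = 2*(-0.689)^2 + 3*(-0.689) + 1.41*|-0.689| = -0.1461


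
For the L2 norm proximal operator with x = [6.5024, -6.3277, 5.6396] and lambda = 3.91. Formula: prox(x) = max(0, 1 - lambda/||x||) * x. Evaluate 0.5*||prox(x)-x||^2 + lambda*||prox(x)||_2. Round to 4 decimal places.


Step 1: Compute ||x||.
||x|| = 10.683
Step 2: Compute scaling factor.
scale = max(0, 1 - 3.91/10.683) = 0.634
Step 3: prox(x) = [4.1225, -4.0117, 3.5755]
||prox(x)|| = 6.773
Step 4: Proximal objective.
0.5*||prox-x||^2 = 7.6441
lambda*||prox|| = 26.4824
Total = 34.1264


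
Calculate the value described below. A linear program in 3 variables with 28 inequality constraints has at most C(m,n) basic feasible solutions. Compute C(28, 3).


Each vertex corresponds to some choice of n active constraints out of m, so the number of vertices is at most C(m, n) = m! / (n!(m-n)!).
m = 28, n = 3
Numerator: 28 * 27 * 26
Denominator: 3! = 6
C(28, 3) = 3276


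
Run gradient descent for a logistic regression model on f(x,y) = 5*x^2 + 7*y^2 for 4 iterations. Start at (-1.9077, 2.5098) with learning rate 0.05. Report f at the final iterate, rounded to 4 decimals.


Gradient descent on f(x,y) = 5*x^2 + 7*y^2.
Starting point: (-1.9077, 2.5098), alpha = 0.05
Step 1: grad_x = 2*5*-1.9077 = -19.077, grad_y = 2*7*2.5098 = 35.1372
  x_1 = -1.9077 - 0.05*-19.077 = -0.9539
  y_1 = 2.5098 - 0.05*35.1372 = 0.7529
Step 2: grad_x = 2*5*-0.9539 = -9.5385, grad_y = 2*7*0.7529 = 10.5412
  x_2 = -0.9539 - 0.05*-9.5385 = -0.4769
  y_2 = 0.7529 - 0.05*10.5412 = 0.2259
Step 3: grad_x = 2*5*-0.4769 = -4.7693, grad_y = 2*7*0.2259 = 3.1623
  x_3 = -0.4769 - 0.05*-4.7693 = -0.2385
  y_3 = 0.2259 - 0.05*3.1623 = 0.0678
Step 4: grad_x = 2*5*-0.2385 = -2.3846, grad_y = 2*7*0.0678 = 0.9487
  x_4 = -0.2385 - 0.05*-2.3846 = -0.1192
  y_4 = 0.0678 - 0.05*0.9487 = 0.0203
f(-0.1192, 0.0203) = 5*(-0.1192)^2 + 7*0.0203^2 = 0.074


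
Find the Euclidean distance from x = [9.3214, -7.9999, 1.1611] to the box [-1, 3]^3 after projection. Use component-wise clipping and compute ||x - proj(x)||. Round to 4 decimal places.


Project each component onto [-1, 3].
clip(9.3214) = 3.0, clip(-7.9999) = -1.0, clip(1.1611) = 1.1611
Projection = [3.0, -1.0, 1.1611]
Squared diffs: [39.9601, 48.9986, 0.0]
Distance = sqrt(88.9587) = 9.4318


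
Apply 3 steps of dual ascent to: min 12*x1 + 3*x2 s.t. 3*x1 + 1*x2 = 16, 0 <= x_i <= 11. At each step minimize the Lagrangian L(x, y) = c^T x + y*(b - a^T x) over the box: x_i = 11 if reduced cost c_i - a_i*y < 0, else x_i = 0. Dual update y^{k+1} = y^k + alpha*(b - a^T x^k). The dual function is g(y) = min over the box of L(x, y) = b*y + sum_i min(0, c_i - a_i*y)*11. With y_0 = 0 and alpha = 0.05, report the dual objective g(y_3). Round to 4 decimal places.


Dual ascent for LP: min 12*x1 + 3*x2, 3*x1 + 1*x2 = 16, 0 <= x_i <= 11
Step 1: y^k = 0.0, reduced costs: (12.0, 3.0)
  x^k = (0.0, 0.0), subgradient = b - a^T x = 16.0
  y^{k+1} = 0.0 + 0.05*16.0 = 0.8
Step 2: y^k = 0.8, reduced costs: (9.6, 2.2)
  x^k = (0.0, 0.0), subgradient = b - a^T x = 16.0
  y^{k+1} = 0.8 + 0.05*16.0 = 1.6
Step 3: y^k = 1.6, reduced costs: (7.2, 1.4)
  x^k = (0.0, 0.0), subgradient = b - a^T x = 16.0
  y^{k+1} = 1.6 + 0.05*16.0 = 2.4
Dual objective at y_3 = 2.4: reduced costs (4.8, 0.6), box minimizer x = (0.0, 0.0)
g(y_3) = b*y + (c1 - a1*y)*x1 + (c2 - a2*y)*x2 = 16*2.4 + 4.8*0.0 + 0.6*0.0 = 38.4 + 0.0 + 0.0 = 38.4


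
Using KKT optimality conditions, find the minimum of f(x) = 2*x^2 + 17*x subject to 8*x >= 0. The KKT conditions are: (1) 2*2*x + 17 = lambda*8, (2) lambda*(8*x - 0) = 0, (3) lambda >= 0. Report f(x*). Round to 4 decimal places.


Step 1: Try lambda = 0 (constraint inactive).
x_unc = -17/(2*2) = -4.25
Check: 8*-4.25 = -34.0 < 0 -- violated!
Step 2: Constraint must be active: 8*x = 0
x* = 0/8 = 0.0
lambda = (2*2*0.0 + 17)/8 = 2.125
Step 3: Compute optimal value.
f(x*) = 2*0.0^2 + 17*0.0 = 0.0


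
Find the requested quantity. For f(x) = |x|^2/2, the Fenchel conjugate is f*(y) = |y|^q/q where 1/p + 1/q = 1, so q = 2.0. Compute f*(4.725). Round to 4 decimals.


The conjugate exponent q satisfies 1/p + 1/q = 1.
p = 2, so q = 2/(2 - 1) = 2.0
|y|^q = 4.725^2.0 = 22.3256
f*(4.725) = 22.3256 / 2.0 = 11.1628


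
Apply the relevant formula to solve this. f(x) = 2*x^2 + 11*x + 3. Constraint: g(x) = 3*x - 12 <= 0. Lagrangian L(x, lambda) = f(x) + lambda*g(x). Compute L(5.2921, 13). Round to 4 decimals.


Step 1: Evaluate f(x).
f(5.2921) = 2*5.2921^2 + 11*5.2921 + 3 = 117.2257
Step 2: Evaluate g(x).
g(5.2921) = 3*5.2921 - 12 = 3.8763
Step 3: Compute Lagrangian.
L = 117.2257 + 13*3.8763 = 167.6176


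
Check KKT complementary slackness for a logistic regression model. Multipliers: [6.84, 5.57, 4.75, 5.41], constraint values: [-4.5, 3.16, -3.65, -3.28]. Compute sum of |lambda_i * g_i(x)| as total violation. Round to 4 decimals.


KKT complementary slackness check:
lambda_1 * g_1 = 6.84 * -4.5 = -30.78
lambda_2 * g_2 = 5.57 * 3.16 = 17.6012
lambda_3 * g_3 = 4.75 * -3.65 = -17.3375
lambda_4 * g_4 = 5.41 * -3.28 = -17.7448
Total violation = 30.78 + 17.6012 + 17.3375 + 17.7448 = 83.4635


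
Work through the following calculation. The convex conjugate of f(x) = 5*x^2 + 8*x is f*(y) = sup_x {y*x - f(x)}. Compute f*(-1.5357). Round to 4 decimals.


f*(y) = sup_x {y*x - a*x^2 - b*x} = sup_x {(y-b)*x - a*x^2}
FOC: (y - b) - 2a*x = 0 => x* = (y - b)/(2a)
x* = (-1.5357 - 8)/(2*5) = -0.9536
f*(-1.5357) = (y-b)^2/(4a) = (-1.5357 - 8)^2/(4*5)
= 90.9296/20 = 4.5465


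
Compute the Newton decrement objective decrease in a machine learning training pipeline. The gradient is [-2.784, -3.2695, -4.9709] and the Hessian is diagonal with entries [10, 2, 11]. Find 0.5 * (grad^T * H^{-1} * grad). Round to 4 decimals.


Step 1: H is diagonal, so H^(-1) * g = [-0.2784, -1.6348, -0.4519].
Step 2: g^T H^(-1) g = sum_i g_i^2 / H_ii
  = (-2.784)^2/10 + (-3.2695)^2/2 + (-4.9709)^2/11
  = 0.7751 + 5.3448 + 2.2463 = 8.3662
Step 3: Objective decrease = 0.5 * g^T H^(-1) g = 4.1831


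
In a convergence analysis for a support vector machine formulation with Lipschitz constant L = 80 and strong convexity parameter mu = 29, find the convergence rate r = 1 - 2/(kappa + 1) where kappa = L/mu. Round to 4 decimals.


Step 1: Compute the condition number.
kappa = L/mu = 80/29 = 2.7586
Step 2: Compute the convergence rate.
r = 1 - 2/(kappa + 1) = 1 - 2*mu/(L + mu) = (L - mu)/(L + mu) = 51/109 = 0.4679


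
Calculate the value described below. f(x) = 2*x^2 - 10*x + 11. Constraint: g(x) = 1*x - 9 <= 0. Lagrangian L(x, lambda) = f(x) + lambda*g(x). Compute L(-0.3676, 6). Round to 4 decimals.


Step 1: Evaluate f(x).
f(-0.3676) = 2*(-0.3676)^2 - 10*(-0.3676) + 11 = 14.9463
Step 2: Evaluate g(x).
g(-0.3676) = 1*-0.3676 - 9 = -9.3676
Step 3: Compute Lagrangian.
L = 14.9463 + 6*-9.3676 = -41.2593


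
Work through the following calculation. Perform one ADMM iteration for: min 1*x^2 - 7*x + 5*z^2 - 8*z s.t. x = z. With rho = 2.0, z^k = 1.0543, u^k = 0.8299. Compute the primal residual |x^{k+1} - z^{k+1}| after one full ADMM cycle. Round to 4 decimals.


ADMM iteration with rho = 2.0, z^k = 1.0543, u^k = 0.8299
Step 1: x-update.
Minimize 1*x^2 - 7*x + (2.0/2)*(x - 1.0543 + 0.8299)^2
FOC: (2*1 + 2.0)*x = 7 + 2.0*(1.0543 - 0.8299)
x^{k+1} = 1.8622
Step 2: z-update.
Minimize 5*z^2 - 8*z + (2.0/2)*(1.8622 - z + 0.8299)^2
FOC: (2*5 + 2.0)*z = 8 + 2.0*(1.8622 + 0.8299)
z^{k+1} = 1.1154
Step 3: u-update.
u^{k+1} = 0.8299 + 1.8622 - 1.1154 = 1.5768
Step 4: Primal residual = |1.8622 - 1.1154| = 0.7469


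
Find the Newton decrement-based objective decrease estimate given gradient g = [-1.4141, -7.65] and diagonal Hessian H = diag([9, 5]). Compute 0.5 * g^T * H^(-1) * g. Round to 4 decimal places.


Step 1: H is diagonal, so H^(-1) * g = [-0.1571, -1.53].
Step 2: g^T H^(-1) g = sum_i g_i^2 / H_ii
  = (-1.4141)^2/9 + (-7.65)^2/5
  = 0.2222 + 11.7045 = 11.9267
Step 3: Objective decrease = 0.5 * g^T H^(-1) g = 5.9633


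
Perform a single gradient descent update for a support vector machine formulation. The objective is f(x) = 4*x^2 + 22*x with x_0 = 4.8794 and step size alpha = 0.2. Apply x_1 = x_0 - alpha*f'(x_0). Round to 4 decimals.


We compute the gradient at x_0 and apply the update.
f'(x) = 8*x + 22
f'(4.8794) = 8*4.8794 + 22 = 61.0352
x_1 = 4.8794 - 0.2*61.0352 = -7.3276


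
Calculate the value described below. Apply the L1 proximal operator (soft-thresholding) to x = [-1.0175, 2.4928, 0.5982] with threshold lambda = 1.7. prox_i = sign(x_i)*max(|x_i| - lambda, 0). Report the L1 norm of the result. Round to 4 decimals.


Soft-thresholding with lambda = 1.7:
prox(-1.0175) = sign(-1.0175)*max(|-1.0175| - 1.7, 0) = 0.0
prox(2.4928) = sign(2.4928)*max(|2.4928| - 1.7, 0) = 0.7928
prox(0.5982) = sign(0.5982)*max(|0.5982| - 1.7, 0) = 0.0
prox(x) = [0.0, 0.7928, 0.0]
||prox(x)||_1 = 0.0 + 0.7928 + 0.0 = 0.7928


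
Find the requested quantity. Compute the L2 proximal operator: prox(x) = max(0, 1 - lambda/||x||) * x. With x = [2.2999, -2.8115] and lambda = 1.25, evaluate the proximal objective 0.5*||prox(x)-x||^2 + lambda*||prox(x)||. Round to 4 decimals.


Step 1: Compute ||x||.
||x|| = 3.6324
Step 2: Compute scaling factor.
scale = max(0, 1 - 1.25/3.6324) = 0.6559
Step 3: prox(x) = [1.5084, -1.844]
||prox(x)|| = 2.3824
Step 4: Proximal objective.
0.5*||prox-x||^2 = 0.7813
lambda*||prox|| = 2.978
Total = 3.7592


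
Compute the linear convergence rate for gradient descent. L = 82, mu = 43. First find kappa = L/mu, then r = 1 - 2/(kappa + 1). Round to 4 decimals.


Step 1: Compute the condition number.
kappa = L/mu = 82/43 = 1.907
Step 2: Compute the convergence rate.
r = 1 - 2/(kappa + 1) = 1 - 2*mu/(L + mu) = (L - mu)/(L + mu) = 39/125 = 0.312


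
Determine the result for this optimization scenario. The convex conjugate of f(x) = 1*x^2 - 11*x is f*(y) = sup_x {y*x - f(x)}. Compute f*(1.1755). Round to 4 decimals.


f*(y) = sup_x {y*x - a*x^2 - b*x} = sup_x {(y-b)*x - a*x^2}
FOC: (y - b) - 2a*x = 0 => x* = (y - b)/(2a)
x* = (1.1755 + 11)/(2*1) = 6.0878
f*(1.1755) = (y-b)^2/(4a) = (1.1755 + 11)^2/(4*1)
= 148.2428/4 = 37.0607


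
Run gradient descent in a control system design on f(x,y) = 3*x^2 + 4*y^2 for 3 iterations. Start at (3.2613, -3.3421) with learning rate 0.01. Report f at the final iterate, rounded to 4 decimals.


Gradient descent on f(x,y) = 3*x^2 + 4*y^2.
Starting point: (3.2613, -3.3421), alpha = 0.01
Step 1: grad_x = 2*3*3.2613 = 19.5678, grad_y = 2*4*-3.3421 = -26.7368
  x_1 = 3.2613 - 0.01*19.5678 = 3.0656
  y_1 = -3.3421 - 0.01*-26.7368 = -3.0747
Step 2: grad_x = 2*3*3.0656 = 18.3937, grad_y = 2*4*-3.0747 = -24.5979
  x_2 = 3.0656 - 0.01*18.3937 = 2.8817
  y_2 = -3.0747 - 0.01*-24.5979 = -2.8288
Step 3: grad_x = 2*3*2.8817 = 17.2901, grad_y = 2*4*-2.8288 = -22.63
  x_3 = 2.8817 - 0.01*17.2901 = 2.7088
  y_3 = -2.8288 - 0.01*-22.63 = -2.6025
f(2.7088, -2.6025) = 3*2.7088^2 + 4*(-2.6025)^2 = 49.1036


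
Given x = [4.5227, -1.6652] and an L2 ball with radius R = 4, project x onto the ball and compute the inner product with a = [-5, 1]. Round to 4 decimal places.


Step 1: Compute ||x|| (intermediates to 6 decimals).
||x|| = sqrt(4.5227^2 + (-1.6652)^2) = 4.819513
Step 2: Project.
Since ||x|| > R, scale = R/||x|| = 4/4.819513 = 0.829959, proj(x) = scale * x
proj(x) = [3.753656, -1.382048]
Step 3: Dot product.
a^T * proj(x) = -5*3.753656 + 1*(-1.382048) = -20.1503


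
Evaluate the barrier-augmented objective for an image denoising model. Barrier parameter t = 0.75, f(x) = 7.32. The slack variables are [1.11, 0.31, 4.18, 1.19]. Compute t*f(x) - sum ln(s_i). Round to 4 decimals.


Step 1: Compute log-barrier.
ln values: [0.1044, -1.1712, 1.4303, 0.174]
phi = -(0.1044 - 1.1712 + 1.4303 + 0.174) = -0.5374
Step 2: Compute augmented objective.
t*f(x) = 0.75*7.32 = 5.49
Total = 5.49 - 0.5374 = 4.9526


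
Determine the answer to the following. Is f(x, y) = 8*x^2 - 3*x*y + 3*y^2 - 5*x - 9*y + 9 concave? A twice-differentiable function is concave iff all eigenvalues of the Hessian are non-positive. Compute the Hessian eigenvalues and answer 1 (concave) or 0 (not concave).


The Hessian of f(x,y) = 8*x^2 - 3*x*y + 3*y^2 - 5*x - 9*y + 9 is:
H = [[16, -3], [-3, 6]]
Trace = 16 + 6 = 22
Determinant = 16*6 - (-3)^2 = 87
Discriminant = (22)^2 - 4*87 = 136.0
Eigenvalues: lambda_1 = 5.169, lambda_2 = 16.831
The function is not concave.

0


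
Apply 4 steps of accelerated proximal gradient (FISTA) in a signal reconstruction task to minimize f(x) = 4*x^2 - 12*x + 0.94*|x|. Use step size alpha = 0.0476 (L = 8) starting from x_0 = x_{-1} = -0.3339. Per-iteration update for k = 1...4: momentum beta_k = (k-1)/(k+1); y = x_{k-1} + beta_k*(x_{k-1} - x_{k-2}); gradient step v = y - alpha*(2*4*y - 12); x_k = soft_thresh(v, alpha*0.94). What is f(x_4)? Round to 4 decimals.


FISTA on f(x) = 4*x^2 - 12*x + 0.94*|x|
L = 8, alpha = 0.0476
Iteration 1: beta = 0.0, y = -0.3339 + 0.0*(-0.3339 + 0.3339) = -0.3339
  grad(y) = -14.6712, v = y - alpha*grad = 0.3644
  prox(v) = soft_thresh(0.3644, 0.0447) = 0.3197
Iteration 2: beta = 0.3333, y = 0.3197 + 0.3333*(0.3197 + 0.3339) = 0.5376
  grad(y) = -7.6994, v = y - alpha*grad = 0.9041
  prox(v) = soft_thresh(0.9041, 0.0447) = 0.8593
Iteration 3: beta = 0.5, y = 0.8593 + 0.5*(0.8593 - 0.3197) = 1.1291
  grad(y) = -2.967, v = y - alpha*grad = 1.2704
  prox(v) = soft_thresh(1.2704, 0.0447) = 1.2256
Iteration 4: beta = 0.6, y = 1.2256 + 0.6*(1.2256 - 0.8593) = 1.4454
  grad(y) = -0.4369, v = y - alpha*grad = 1.4662
  prox(v) = soft_thresh(1.4662, 0.0447) = 1.4214
f(x_4) = 4*1.4214^2 - 12*1.4214 + 0.94*|1.4214| = -7.6392


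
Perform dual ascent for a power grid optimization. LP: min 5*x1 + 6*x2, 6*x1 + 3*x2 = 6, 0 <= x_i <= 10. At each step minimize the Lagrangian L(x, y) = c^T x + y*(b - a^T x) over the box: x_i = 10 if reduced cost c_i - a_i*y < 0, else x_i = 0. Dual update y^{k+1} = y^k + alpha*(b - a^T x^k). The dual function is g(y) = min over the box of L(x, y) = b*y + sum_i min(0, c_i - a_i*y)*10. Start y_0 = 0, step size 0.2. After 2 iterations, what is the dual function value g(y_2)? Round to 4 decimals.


Dual ascent for LP: min 5*x1 + 6*x2, 6*x1 + 3*x2 = 6, 0 <= x_i <= 10
Step 1: y^k = 0.0, reduced costs: (5.0, 6.0)
  x^k = (0.0, 0.0), subgradient = b - a^T x = 6.0
  y^{k+1} = 0.0 + 0.2*6.0 = 1.2
Step 2: y^k = 1.2, reduced costs: (-2.2, 2.4)
  x^k = (10.0, 0.0), subgradient = b - a^T x = -54.0
  y^{k+1} = 1.2 + 0.2*-54.0 = -9.6
Dual objective at y_2 = -9.6: reduced costs (62.6, 34.8), box minimizer x = (0.0, 0.0)
g(y_2) = b*y + (c1 - a1*y)*x1 + (c2 - a2*y)*x2 = 6*(-9.6) + 62.6*0.0 + 34.8*0.0 = -57.6 + 0.0 + 0.0 = -57.6


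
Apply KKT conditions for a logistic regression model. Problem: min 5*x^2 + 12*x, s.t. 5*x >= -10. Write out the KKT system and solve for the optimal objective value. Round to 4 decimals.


Step 1: Try lambda = 0 (constraint inactive).
Stationarity: 2*5*x + 12 = 0
x* = -12/(2*5) = -1.2
Check constraint: 5*-1.2 = -6.0 >= -10 -- satisfied.
Step 2: Compute optimal value.
f(x*) = 5*(-1.2)^2 + 12*(-1.2) = -7.2


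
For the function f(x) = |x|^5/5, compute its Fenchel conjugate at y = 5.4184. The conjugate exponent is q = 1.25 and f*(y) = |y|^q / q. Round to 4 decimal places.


The conjugate exponent q satisfies 1/p + 1/q = 1.
p = 5, so q = 5/(5 - 1) = 1.25
|y|^q = 5.4184^1.25 = 8.2668
f*(5.4184) = 8.2668 / 1.25 = 6.6135


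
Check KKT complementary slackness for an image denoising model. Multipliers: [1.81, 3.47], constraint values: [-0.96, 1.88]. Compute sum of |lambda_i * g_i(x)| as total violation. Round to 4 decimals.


KKT complementary slackness check:
lambda_1 * g_1 = 1.81 * -0.96 = -1.7376
lambda_2 * g_2 = 3.47 * 1.88 = 6.5236
Total violation = 1.7376 + 6.5236 = 8.2612


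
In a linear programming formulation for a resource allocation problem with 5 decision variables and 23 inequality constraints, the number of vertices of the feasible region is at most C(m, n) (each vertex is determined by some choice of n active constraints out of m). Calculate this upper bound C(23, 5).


Each vertex corresponds to some choice of n active constraints out of m, so the number of vertices is at most C(m, n) = m! / (n!(m-n)!).
m = 23, n = 5
Numerator: 23 * 22 * 21 * 20 * 19
Denominator: 5! = 120
C(23, 5) = 33649


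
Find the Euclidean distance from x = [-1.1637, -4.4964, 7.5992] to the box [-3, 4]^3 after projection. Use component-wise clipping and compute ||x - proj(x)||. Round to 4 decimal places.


Project each component onto [-3, 4].
clip(-1.1637) = -1.1637, clip(-4.4964) = -3.0, clip(7.5992) = 4.0
Projection = [-1.1637, -3.0, 4.0]
Squared diffs: [0.0, 2.2392, 12.9542]
Distance = sqrt(15.1934) = 3.8979


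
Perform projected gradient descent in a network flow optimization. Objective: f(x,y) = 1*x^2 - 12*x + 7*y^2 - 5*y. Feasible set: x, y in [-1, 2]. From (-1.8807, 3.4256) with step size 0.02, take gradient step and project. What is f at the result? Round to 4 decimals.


Step 1: Compute gradient at (-1.8807, 3.4256).
grad_x = 2*1*-1.8807 - 12 = -15.7614
grad_y = 2*7*3.4256 - 5 = 42.9584
Step 2: Gradient step.
x_raw = -1.8807 - 0.02*-15.7614 = -1.5655
y_raw = 3.4256 - 0.02*42.9584 = 2.5664
Step 3: Project onto [-1, 2].
x_proj = clip(-1.5655) = -1.0
y_proj = clip(2.5664) = 2.0
Step 4: Evaluate f.
f(-1.0, 2.0) = 31.0


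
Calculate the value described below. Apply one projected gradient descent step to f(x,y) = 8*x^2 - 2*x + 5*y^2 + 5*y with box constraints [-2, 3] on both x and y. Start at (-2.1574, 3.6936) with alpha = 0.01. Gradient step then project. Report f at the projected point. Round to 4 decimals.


Step 1: Compute gradient at (-2.1574, 3.6936).
grad_x = 2*8*-2.1574 - 2 = -36.5184
grad_y = 2*5*3.6936 + 5 = 41.936
Step 2: Gradient step.
x_raw = -2.1574 - 0.01*-36.5184 = -1.7922
y_raw = 3.6936 - 0.01*41.936 = 3.2742
Step 3: Project onto [-2, 3].
x_proj = clip(-1.7922) = -1.7922
y_proj = clip(3.2742) = 3.0
Step 4: Evaluate f.
f(-1.7922, 3.0) = 89.2807


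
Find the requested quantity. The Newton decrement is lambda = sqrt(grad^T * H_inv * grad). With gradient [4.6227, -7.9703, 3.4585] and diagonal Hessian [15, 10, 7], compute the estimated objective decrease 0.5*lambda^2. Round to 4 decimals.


Step 1: H is diagonal, so H^(-1) * g = [0.3082, -0.797, 0.4941].
Step 2: g^T H^(-1) g = sum_i g_i^2 / H_ii
  = (4.6227)^2/15 + (-7.9703)^2/10 + (3.4585)^2/7
  = 1.4246 + 6.3526 + 1.7087 = 9.4859
Step 3: Objective decrease = 0.5 * g^T H^(-1) g = 4.743


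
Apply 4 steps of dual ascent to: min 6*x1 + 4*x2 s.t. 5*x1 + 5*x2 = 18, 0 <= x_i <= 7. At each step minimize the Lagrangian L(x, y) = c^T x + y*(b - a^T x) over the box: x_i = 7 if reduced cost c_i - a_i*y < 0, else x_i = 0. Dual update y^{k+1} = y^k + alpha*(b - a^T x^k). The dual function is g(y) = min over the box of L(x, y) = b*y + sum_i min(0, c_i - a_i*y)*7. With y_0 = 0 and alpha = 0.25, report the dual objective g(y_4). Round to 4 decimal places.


Dual ascent for LP: min 6*x1 + 4*x2, 5*x1 + 5*x2 = 18, 0 <= x_i <= 7
Step 1: y^k = 0.0, reduced costs: (6.0, 4.0)
  x^k = (0.0, 0.0), subgradient = b - a^T x = 18.0
  y^{k+1} = 0.0 + 0.25*18.0 = 4.5
Step 2: y^k = 4.5, reduced costs: (-16.5, -18.5)
  x^k = (7.0, 7.0), subgradient = b - a^T x = -52.0
  y^{k+1} = 4.5 + 0.25*-52.0 = -8.5
Step 3: y^k = -8.5, reduced costs: (48.5, 46.5)
  x^k = (0.0, 0.0), subgradient = b - a^T x = 18.0
  y^{k+1} = -8.5 + 0.25*18.0 = -4.0
Step 4: y^k = -4.0, reduced costs: (26.0, 24.0)
  x^k = (0.0, 0.0), subgradient = b - a^T x = 18.0
  y^{k+1} = -4.0 + 0.25*18.0 = 0.5
Dual objective at y_4 = 0.5: reduced costs (3.5, 1.5), box minimizer x = (0.0, 0.0)
g(y_4) = b*y + (c1 - a1*y)*x1 + (c2 - a2*y)*x2 = 18*0.5 + 3.5*0.0 + 1.5*0.0 = 9.0 + 0.0 + 0.0 = 9.0


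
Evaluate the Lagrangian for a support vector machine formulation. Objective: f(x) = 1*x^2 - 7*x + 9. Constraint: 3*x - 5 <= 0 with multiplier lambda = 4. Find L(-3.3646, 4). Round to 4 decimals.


Step 1: Evaluate f(x).
f(-3.3646) = 1*(-3.3646)^2 - 7*(-3.3646) + 9 = 43.8727
Step 2: Evaluate g(x).
g(-3.3646) = 3*-3.3646 - 5 = -15.0938
Step 3: Compute Lagrangian.
L = 43.8727 + 4*-15.0938 = -16.5025


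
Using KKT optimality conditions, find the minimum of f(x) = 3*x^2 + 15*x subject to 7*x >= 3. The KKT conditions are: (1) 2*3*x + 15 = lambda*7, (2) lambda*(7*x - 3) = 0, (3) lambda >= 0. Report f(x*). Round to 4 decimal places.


Step 1: Try lambda = 0 (constraint inactive).
x_unc = -15/(2*3) = -2.5
Check: 7*-2.5 = -17.5 < 3 -- violated!
Step 2: Constraint must be active: 7*x = 3
x* = 3/7 = 0.4286 (rounded; the exact value 3/7 is used below)
lambda = (2*3*(3/7) + 15)/7 = 2.5102
Step 3: Compute optimal value.
f(x*) = 3*(3/7)^2 + 15*(3/7) = 6.9796


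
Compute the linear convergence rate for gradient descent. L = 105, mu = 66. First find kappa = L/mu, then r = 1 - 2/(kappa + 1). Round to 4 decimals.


Step 1: Compute the condition number.
kappa = L/mu = 105/66 = 1.5909
Step 2: Compute the convergence rate.
r = 1 - 2/(kappa + 1) = 1 - 2*mu/(L + mu) = (L - mu)/(L + mu) = 39/171 = 0.2281


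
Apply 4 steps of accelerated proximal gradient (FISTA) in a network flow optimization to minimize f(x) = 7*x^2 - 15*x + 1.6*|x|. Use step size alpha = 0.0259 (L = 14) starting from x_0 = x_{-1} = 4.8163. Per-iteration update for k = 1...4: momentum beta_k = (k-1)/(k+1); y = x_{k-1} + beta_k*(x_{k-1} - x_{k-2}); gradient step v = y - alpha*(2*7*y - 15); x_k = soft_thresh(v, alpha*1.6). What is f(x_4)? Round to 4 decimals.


FISTA on f(x) = 7*x^2 - 15*x + 1.6*|x|
L = 14, alpha = 0.0259
Iteration 1: beta = 0.0, y = 4.8163 + 0.0*(4.8163 - 4.8163) = 4.8163
  grad(y) = 52.4282, v = y - alpha*grad = 3.4584
  prox(v) = soft_thresh(3.4584, 0.0414) = 3.417
Iteration 2: beta = 0.3333, y = 3.417 + 0.3333*(3.417 - 4.8163) = 2.9505
  grad(y) = 26.3074, v = y - alpha*grad = 2.2692
  prox(v) = soft_thresh(2.2692, 0.0414) = 2.2277
Iteration 3: beta = 0.5, y = 2.2277 + 0.5*(2.2277 - 3.417) = 1.6331
  grad(y) = 7.8634, v = y - alpha*grad = 1.4294
  prox(v) = soft_thresh(1.4294, 0.0414) = 1.388
Iteration 4: beta = 0.6, y = 1.388 + 0.6*(1.388 - 2.2277) = 0.8842
  grad(y) = -2.6217, v = y - alpha*grad = 0.9521
  prox(v) = soft_thresh(0.9521, 0.0414) = 0.9106
f(x_4) = 7*0.9106^2 - 15*0.9106 + 1.6*|0.9106| = -6.3977


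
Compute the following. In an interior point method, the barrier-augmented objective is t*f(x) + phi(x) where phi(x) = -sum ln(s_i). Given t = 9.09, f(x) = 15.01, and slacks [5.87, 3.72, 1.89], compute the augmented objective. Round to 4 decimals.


Step 1: Compute log-barrier.
ln values: [1.7699, 1.3137, 0.6366]
phi = -(1.7699 + 1.3137 + 0.6366) = -3.7202
Step 2: Compute augmented objective.
t*f(x) = 9.09*15.01 = 136.4409
Total = 136.4409 - 3.7202 = 132.7207


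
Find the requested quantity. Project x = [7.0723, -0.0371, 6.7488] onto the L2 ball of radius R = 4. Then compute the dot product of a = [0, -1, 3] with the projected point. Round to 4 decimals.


Step 1: Compute ||x|| (intermediates to 6 decimals).
||x|| = sqrt(7.0723^2 + (-0.0371)^2 + 6.7488^2) = 9.775741
Step 2: Project.
Since ||x|| > R, scale = R/||x|| = 4/9.775741 = 0.409176, proj(x) = scale * x
proj(x) = [2.893815, -0.01518, 2.761447]
Step 3: Dot product.
a^T * proj(x) = 0*2.893815 - 1*(-0.01518) + 3*2.761447 = 8.2995


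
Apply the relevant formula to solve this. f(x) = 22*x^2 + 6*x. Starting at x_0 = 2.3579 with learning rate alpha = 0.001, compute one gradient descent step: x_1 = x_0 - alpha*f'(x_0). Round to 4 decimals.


We compute the gradient at x_0 and apply the update.
f'(x) = 44*x + 6
f'(2.3579) = 44*2.3579 + 6 = 109.7476
x_1 = 2.3579 - 0.001*109.7476 = 2.2482


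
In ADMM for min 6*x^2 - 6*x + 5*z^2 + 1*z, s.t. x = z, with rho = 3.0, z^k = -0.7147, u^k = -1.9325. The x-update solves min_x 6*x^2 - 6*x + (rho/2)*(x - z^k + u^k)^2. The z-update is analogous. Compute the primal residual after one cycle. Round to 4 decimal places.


ADMM iteration with rho = 3.0, z^k = -0.7147, u^k = -1.9325
Step 1: x-update.
Minimize 6*x^2 - 6*x + (3.0/2)*(x + 0.7147 - 1.9325)^2
FOC: (2*6 + 3.0)*x = 6 + 3.0*(-0.7147 + 1.9325)
x^{k+1} = 0.6436
Step 2: z-update.
Minimize 5*z^2 + 1*z + (3.0/2)*(0.6436 - z - 1.9325)^2
FOC: (2*5 + 3.0)*z = -1 + 3.0*(0.6436 - 1.9325)
z^{k+1} = -0.3744
Step 3: u-update.
u^{k+1} = -1.9325 + 0.6436 + 0.3744 = -0.9146
Step 4: Primal residual = |0.6436 + 0.3744| = 1.0179


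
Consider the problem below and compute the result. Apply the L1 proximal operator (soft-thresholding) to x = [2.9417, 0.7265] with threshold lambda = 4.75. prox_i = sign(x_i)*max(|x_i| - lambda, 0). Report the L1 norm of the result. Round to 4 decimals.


Soft-thresholding with lambda = 4.75:
prox(2.9417) = sign(2.9417)*max(|2.9417| - 4.75, 0) = 0.0
prox(0.7265) = sign(0.7265)*max(|0.7265| - 4.75, 0) = 0.0
prox(x) = [0.0, 0.0]
||prox(x)||_1 = 0.0 + 0.0 = 0.0


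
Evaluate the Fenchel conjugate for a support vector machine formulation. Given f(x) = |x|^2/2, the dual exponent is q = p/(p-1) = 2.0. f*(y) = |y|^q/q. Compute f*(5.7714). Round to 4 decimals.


The conjugate exponent q satisfies 1/p + 1/q = 1.
p = 2, so q = 2/(2 - 1) = 2.0
|y|^q = 5.7714^2.0 = 33.3091
f*(5.7714) = 33.3091 / 2.0 = 16.6545


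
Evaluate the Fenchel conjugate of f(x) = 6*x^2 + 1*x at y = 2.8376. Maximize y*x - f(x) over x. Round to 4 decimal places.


f*(y) = sup_x {y*x - a*x^2 - b*x} = sup_x {(y-b)*x - a*x^2}
FOC: (y - b) - 2a*x = 0 => x* = (y - b)/(2a)
x* = (2.8376 - 1)/(2*6) = 0.1531
f*(2.8376) = (y-b)^2/(4a) = (2.8376 - 1)^2/(4*6)
= 3.3768/24 = 0.1407


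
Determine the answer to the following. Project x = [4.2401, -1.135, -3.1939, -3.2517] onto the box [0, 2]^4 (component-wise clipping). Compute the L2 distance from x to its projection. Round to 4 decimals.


Project each component onto [0, 2].
clip(4.2401) = 2.0, clip(-1.135) = 0.0, clip(-3.1939) = 0.0, clip(-3.2517) = 0.0
Projection = [2.0, 0.0, 0.0, 0.0]
Squared diffs: [5.018, 1.2882, 10.201, 10.5736]
Distance = sqrt(27.0808) = 5.2039
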